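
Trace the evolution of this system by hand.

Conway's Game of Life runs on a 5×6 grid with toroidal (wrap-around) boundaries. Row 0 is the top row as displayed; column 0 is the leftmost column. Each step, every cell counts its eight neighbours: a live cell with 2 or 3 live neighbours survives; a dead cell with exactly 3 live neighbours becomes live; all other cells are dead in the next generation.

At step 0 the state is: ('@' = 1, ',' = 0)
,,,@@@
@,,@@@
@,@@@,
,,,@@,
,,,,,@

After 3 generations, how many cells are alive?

t=0: ,,,@@@
@,,@@@
@,@@@,
,,,@@,
,,,,,@
t=1: ,,,@,,
@@,,,,
@@@,,,
,,@,,,
,,,,,@
t=2: @,,,,,
@,,,,,
@,@,,,
@,@,,,
,,,,,,
t=3: ,,,,,,
@,,,,@
@,,,,@
,,,,,,
,@,,,,

5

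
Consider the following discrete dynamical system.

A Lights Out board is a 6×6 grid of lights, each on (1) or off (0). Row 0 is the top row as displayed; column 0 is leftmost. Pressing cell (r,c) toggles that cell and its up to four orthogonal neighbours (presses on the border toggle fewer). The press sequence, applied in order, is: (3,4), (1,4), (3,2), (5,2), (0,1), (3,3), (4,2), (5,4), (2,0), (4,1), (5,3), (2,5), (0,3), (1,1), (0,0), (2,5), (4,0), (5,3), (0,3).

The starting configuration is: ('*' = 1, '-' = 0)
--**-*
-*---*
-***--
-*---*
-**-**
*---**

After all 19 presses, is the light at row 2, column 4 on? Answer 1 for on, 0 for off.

0) --**-*
-*---*
-***--
-*---*
-**-**
*---**
1) --**-*
-*---*
-****-
-*-**-
-**--*
*---**
2) --****
-*-**-
-***--
-*-**-
-**--*
*---**
3) --****
-*-**-
-*-*--
--*-*-
-*---*
*---**
4) --****
-*-**-
-*-*--
--*-*-
-**--*
******
5) **-***
---**-
-*-*--
--*-*-
-**--*
******
6) **-***
---**-
-*----
---*--
-***-*
******
7) **-***
---**-
-*----
--**--
-----*
**-***
8) **-***
---**-
-*----
--**--
----**
**----
9) **-***
*--**-
*-----
*-**--
----**
**----
10) **-***
*--**-
*-----
****--
***-**
*-----
11) **-***
*--**-
*-----
****--
******
*-***-
12) **-***
*--***
*---**
****-*
******
*-***-
13) ***--*
*---**
*---**
****-*
******
*-***-
14) *-*--*
-**-**
**--**
****-*
******
*-***-
15) -**--*
***-**
**--**
****-*
******
*-***-
16) -**--*
***-*-
**----
****--
******
*-***-
17) -**--*
***-*-
**----
-***--
--****
--***-
18) -**--*
***-*-
**----
-***--
--*-**
------
19) -*-***
*****-
**----
-***--
--*-**
------

0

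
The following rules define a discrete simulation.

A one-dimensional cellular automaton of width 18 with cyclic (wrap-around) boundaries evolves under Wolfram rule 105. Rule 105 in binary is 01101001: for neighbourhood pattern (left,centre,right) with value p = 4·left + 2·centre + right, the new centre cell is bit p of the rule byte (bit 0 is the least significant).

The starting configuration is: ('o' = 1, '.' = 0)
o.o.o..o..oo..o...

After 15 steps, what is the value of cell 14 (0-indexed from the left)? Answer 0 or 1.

0

k=0  o.o.o..o..oo..o...
k=1  .o.o......oo....o.
k=2  ..o..oooo.oo.oo...
k=3  o....o..ooooooo.oo
k=4  o.oo....o.....ooo.
k=5  .ooo.oo...ooo.o.oo
k=6  oo.oooo.o.o.oo.ooo
k=7  .ooo..oo.o.ooooo..
k=8  .o.o..ooo.oo...o.o
k=9  o.o...o.oooo.o..o.
k=10  .o..o..oo..oo....o
k=11  o......oo..oo.oo..
k=12  ..oooo.oo..ooooo..
k=13  o.o..oooo..o...o.o
k=14  oo...o..o....o..oo
k=15  .o.o......oo....o.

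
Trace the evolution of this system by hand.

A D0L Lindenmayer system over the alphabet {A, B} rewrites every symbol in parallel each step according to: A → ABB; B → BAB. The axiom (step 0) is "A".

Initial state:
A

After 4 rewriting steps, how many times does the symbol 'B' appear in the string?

t=0: A
t=1: ABB
t=2: ABBBABBAB
t=3: ABBBABBABBABABBBABBABABBBAB
t=4: ABBBABBABBABABBBABBABABBBABBABABBBABABBBABBABBABABBBABBABABBBABABBBABBABBABABBBAB

54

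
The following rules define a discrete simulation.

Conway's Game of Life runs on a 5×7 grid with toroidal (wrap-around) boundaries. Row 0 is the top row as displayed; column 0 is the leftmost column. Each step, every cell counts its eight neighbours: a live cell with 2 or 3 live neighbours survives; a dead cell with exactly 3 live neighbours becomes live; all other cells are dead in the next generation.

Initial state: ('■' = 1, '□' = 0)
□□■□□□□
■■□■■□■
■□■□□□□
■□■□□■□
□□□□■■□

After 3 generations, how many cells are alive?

2

step 0: □□■□□□□
■■□■■□■
■□■□□□□
■□■□□■□
□□□□■■□
step 1: ■■■□□□■
■□□■□□■
□□■□■■□
□□□■■■□
□■□■■■■
step 2: □□□□□□□
□□□■■□□
□□■□□□□
□□□□□□□
□■□□□□□
step 3: □□□□□□□
□□□■□□□
□□□■□□□
□□□□□□□
□□□□□□□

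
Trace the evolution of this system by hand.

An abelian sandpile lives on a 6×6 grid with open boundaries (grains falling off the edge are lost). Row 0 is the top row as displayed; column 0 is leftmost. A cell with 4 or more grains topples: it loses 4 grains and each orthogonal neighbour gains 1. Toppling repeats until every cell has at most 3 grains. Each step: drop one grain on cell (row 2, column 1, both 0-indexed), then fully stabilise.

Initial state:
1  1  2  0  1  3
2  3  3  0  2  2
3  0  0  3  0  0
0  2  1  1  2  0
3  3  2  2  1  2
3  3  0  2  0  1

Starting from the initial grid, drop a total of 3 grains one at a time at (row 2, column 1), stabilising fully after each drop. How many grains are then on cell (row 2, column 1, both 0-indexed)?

3

0) 1  1  2  0  1  3
2  3  3  0  2  2
3  0  0  3  0  0
0  2  1  1  2  0
3  3  2  2  1  2
3  3  0  2  0  1
1) 1  1  2  0  1  3
2  3  3  0  2  2
3  1  0  3  0  0
0  2  1  1  2  0
3  3  2  2  1  2
3  3  0  2  0  1
2) 1  1  2  0  1  3
2  3  3  0  2  2
3  2  0  3  0  0
0  2  1  1  2  0
3  3  2  2  1  2
3  3  0  2  0  1
3) 1  1  2  0  1  3
2  3  3  0  2  2
3  3  0  3  0  0
0  2  1  1  2  0
3  3  2  2  1  2
3  3  0  2  0  1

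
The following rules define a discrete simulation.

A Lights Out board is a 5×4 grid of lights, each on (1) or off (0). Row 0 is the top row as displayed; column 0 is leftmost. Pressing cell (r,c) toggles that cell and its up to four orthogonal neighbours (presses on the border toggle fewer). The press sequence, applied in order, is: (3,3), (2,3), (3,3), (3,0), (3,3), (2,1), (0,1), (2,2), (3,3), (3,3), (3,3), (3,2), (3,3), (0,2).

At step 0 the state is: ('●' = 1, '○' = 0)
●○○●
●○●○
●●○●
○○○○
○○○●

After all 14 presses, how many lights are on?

11

t=0: ●○○●
●○●○
●●○●
○○○○
○○○●
t=1: ●○○●
●○●○
●●○○
○○●●
○○○○
t=2: ●○○●
●○●●
●●●●
○○●○
○○○○
t=3: ●○○●
●○●●
●●●○
○○○●
○○○●
t=4: ●○○●
●○●●
○●●○
●●○●
●○○●
t=5: ●○○●
●○●●
○●●●
●●●○
●○○○
t=6: ●○○●
●●●●
●○○●
●○●○
●○○○
t=7: ○●●●
●○●●
●○○●
●○●○
●○○○
t=8: ○●●●
●○○●
●●●○
●○○○
●○○○
t=9: ○●●●
●○○●
●●●●
●○●●
●○○●
t=10: ○●●●
●○○●
●●●○
●○○○
●○○○
t=11: ○●●●
●○○●
●●●●
●○●●
●○○●
t=12: ○●●●
●○○●
●●○●
●●○○
●○●●
t=13: ○●●●
●○○●
●●○○
●●●●
●○●○
t=14: ○○○○
●○●●
●●○○
●●●●
●○●○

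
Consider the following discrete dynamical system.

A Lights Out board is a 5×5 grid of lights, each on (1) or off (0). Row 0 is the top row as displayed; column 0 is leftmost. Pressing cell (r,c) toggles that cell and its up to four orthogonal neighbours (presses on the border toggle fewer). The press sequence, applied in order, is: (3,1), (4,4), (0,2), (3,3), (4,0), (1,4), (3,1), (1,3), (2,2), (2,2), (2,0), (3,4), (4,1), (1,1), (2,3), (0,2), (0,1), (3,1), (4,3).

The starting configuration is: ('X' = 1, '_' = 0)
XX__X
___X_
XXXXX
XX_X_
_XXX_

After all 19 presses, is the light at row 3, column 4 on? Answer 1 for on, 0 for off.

1

t=0: XX__X
___X_
XXXXX
XX_X_
_XXX_
t=1: XX__X
___X_
X_XXX
__XX_
__XX_
t=2: XX__X
___X_
X_XXX
__XXX
__X_X
t=3: X_XXX
__XX_
X_XXX
__XXX
__X_X
t=4: X_XXX
__XX_
X_X_X
_____
__XXX
t=5: X_XXX
__XX_
X_X_X
X____
XXXXX
t=6: X_XX_
__X_X
X_X__
X____
XXXXX
t=7: X_XX_
__X_X
XXX__
_XX__
X_XXX
t=8: X_X__
___X_
XXXX_
_XX__
X_XXX
t=9: X_X__
__XX_
X____
_X___
X_XXX
t=10: X_X__
___X_
XXXX_
_XX__
X_XXX
t=11: X_X__
X__X_
__XX_
XXX__
X_XXX
t=12: X_X__
X__X_
__XXX
XXXXX
X_XX_
t=13: X_X__
X__X_
__XXX
X_XXX
_X_X_
t=14: XXX__
_XXX_
_XXXX
X_XXX
_X_X_
t=15: XXX__
_XX__
_X___
X_X_X
_X_X_
t=16: X__X_
_X___
_X___
X_X_X
_X_X_
t=17: _XXX_
_____
_X___
X_X_X
_X_X_
t=18: _XXX_
_____
_____
_X__X
___X_
t=19: _XXX_
_____
_____
_X_XX
__X_X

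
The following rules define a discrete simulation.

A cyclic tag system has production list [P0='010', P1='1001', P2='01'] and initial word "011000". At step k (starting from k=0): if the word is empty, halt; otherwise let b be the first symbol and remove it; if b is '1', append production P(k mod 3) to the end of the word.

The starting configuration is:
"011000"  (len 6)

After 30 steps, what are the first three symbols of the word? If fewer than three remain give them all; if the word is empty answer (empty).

010

t=0: "011000"  (len 6)
t=1: "11000"  (len 5)
t=2: "10001001"  (len 8)
t=3: "000100101"  (len 9)
t=4: "00100101"  (len 8)
t=5: "0100101"  (len 7)
t=6: "100101"  (len 6)
t=7: "00101010"  (len 8)
t=8: "0101010"  (len 7)
t=9: "101010"  (len 6)
t=10: "01010010"  (len 8)
t=11: "1010010"  (len 7)
t=12: "01001001"  (len 8)
t=13: "1001001"  (len 7)
t=14: "0010011001"  (len 10)
t=15: "010011001"  (len 9)
t=16: "10011001"  (len 8)
t=17: "00110011001"  (len 11)
t=18: "0110011001"  (len 10)
t=19: "110011001"  (len 9)
t=20: "100110011001"  (len 12)
t=21: "0011001100101"  (len 13)
t=22: "011001100101"  (len 12)
t=23: "11001100101"  (len 11)
t=24: "100110010101"  (len 12)
t=25: "00110010101010"  (len 14)
t=26: "0110010101010"  (len 13)
t=27: "110010101010"  (len 12)
t=28: "10010101010010"  (len 14)
t=29: "00101010100101001"  (len 17)
t=30: "0101010100101001"  (len 16)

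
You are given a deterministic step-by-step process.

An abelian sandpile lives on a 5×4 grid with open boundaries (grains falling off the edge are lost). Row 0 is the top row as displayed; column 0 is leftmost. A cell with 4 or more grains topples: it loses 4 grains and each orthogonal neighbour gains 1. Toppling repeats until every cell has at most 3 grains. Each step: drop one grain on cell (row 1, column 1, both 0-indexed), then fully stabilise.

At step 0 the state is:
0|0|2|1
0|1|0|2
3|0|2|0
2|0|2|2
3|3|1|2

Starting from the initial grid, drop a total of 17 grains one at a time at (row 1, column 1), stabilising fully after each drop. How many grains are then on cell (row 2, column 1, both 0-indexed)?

gen 0: 0|0|2|1
0|1|0|2
3|0|2|0
2|0|2|2
3|3|1|2
gen 1: 0|0|2|1
0|2|0|2
3|0|2|0
2|0|2|2
3|3|1|2
gen 2: 0|0|2|1
0|3|0|2
3|0|2|0
2|0|2|2
3|3|1|2
gen 3: 0|1|2|1
1|0|1|2
3|1|2|0
2|0|2|2
3|3|1|2
gen 4: 0|1|2|1
1|1|1|2
3|1|2|0
2|0|2|2
3|3|1|2
gen 5: 0|1|2|1
1|2|1|2
3|1|2|0
2|0|2|2
3|3|1|2
gen 6: 0|1|2|1
1|3|1|2
3|1|2|0
2|0|2|2
3|3|1|2
gen 7: 0|2|2|1
2|0|2|2
3|2|2|0
2|0|2|2
3|3|1|2
gen 8: 0|2|2|1
2|1|2|2
3|2|2|0
2|0|2|2
3|3|1|2
gen 9: 0|2|2|1
2|2|2|2
3|2|2|0
2|0|2|2
3|3|1|2
gen 10: 0|2|2|1
2|3|2|2
3|2|2|0
2|0|2|2
3|3|1|2
gen 11: 0|3|2|1
3|0|3|2
3|3|2|0
2|0|2|2
3|3|1|2
gen 12: 0|3|2|1
3|1|3|2
3|3|2|0
2|0|2|2
3|3|1|2
gen 13: 0|3|2|1
3|2|3|2
3|3|2|0
2|0|2|2
3|3|1|2
gen 14: 0|3|2|1
3|3|3|2
3|3|2|0
2|0|2|2
3|3|1|2
gen 15: 2|2|0|2
2|0|3|3
1|3|0|1
3|1|3|2
3|3|1|2
gen 16: 2|2|0|2
2|1|3|3
1|3|0|1
3|1|3|2
3|3|1|2
gen 17: 2|2|0|2
2|2|3|3
1|3|0|1
3|1|3|2
3|3|1|2

3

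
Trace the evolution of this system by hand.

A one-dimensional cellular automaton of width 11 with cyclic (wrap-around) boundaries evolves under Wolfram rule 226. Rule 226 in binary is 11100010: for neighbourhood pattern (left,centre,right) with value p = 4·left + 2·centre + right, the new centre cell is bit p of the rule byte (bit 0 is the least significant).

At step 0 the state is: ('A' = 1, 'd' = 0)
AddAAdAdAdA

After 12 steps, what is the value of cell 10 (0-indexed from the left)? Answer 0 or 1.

step 0: AddAAdAdAdA
step 1: AdAdAAdAdAd
step 2: dAdAdAAdAdA
step 3: AdAdAdAAdAd
step 4: dAdAdAdAAdA
step 5: AdAdAdAdAAd
step 6: dAdAdAdAdAA
step 7: AdAdAdAdAdA
step 8: AAdAdAdAdAd
step 9: dAAdAdAdAdA
step 10: AdAAdAdAdAd
step 11: dAdAAdAdAdA
step 12: AdAdAAdAdAd

0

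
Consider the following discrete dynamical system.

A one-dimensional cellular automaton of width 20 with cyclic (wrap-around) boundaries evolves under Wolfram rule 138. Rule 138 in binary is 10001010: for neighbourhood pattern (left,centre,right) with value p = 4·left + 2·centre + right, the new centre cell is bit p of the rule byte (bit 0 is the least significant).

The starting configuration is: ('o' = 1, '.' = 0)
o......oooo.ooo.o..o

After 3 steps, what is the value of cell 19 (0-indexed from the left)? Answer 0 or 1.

0

0) o......oooo.ooo.o..o
1) ......oooo..oo....oo
2) .....oooo..oo....oo.
3) ....oooo..oo....oo..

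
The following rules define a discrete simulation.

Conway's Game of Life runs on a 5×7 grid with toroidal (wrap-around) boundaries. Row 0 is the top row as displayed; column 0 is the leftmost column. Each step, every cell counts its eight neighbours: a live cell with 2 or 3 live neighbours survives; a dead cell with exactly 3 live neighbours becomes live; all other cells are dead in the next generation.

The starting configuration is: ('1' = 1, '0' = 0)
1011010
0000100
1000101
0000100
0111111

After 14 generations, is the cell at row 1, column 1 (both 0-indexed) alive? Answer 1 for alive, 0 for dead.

k=0  1011010
0000100
1000101
0000100
0111111
k=1  1000000
1100100
0001100
0110000
1100001
k=2  0000000
1101100
1001100
0111000
0010001
k=3  1111000
1111100
1000000
1100100
0111000
k=4  0000000
0000101
0000101
1001000
0000100
k=5  0000010
0000000
1001101
0001110
0000000
k=6  0000000
0000111
0001001
0001011
0000010
k=7  0000101
0000111
1001000
0000011
0000111
k=8  1001000
1001101
1000000
1000000
1000100
k=9  1101010
1101101
1100000
1100001
1100001
k=10  0001010
0001110
0000010
0010000
0000010
k=11  0001011
0001011
0001010
0000000
0000100
k=12  0001001
0011000
0000011
0000100
0000110
k=13  0011010
0011111
0001110
0000101
0001110
k=14  0000000
0000001
0010000
0000001
0010001

0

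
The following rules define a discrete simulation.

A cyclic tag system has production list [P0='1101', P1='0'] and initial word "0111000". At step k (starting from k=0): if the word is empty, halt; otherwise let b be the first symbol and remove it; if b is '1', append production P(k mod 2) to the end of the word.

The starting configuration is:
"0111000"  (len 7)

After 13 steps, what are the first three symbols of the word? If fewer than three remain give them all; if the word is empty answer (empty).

110

t=0: "0111000"  (len 7)
t=1: "111000"  (len 6)
t=2: "110000"  (len 6)
t=3: "100001101"  (len 9)
t=4: "000011010"  (len 9)
t=5: "00011010"  (len 8)
t=6: "0011010"  (len 7)
t=7: "011010"  (len 6)
t=8: "11010"  (len 5)
t=9: "10101101"  (len 8)
t=10: "01011010"  (len 8)
t=11: "1011010"  (len 7)
t=12: "0110100"  (len 7)
t=13: "110100"  (len 6)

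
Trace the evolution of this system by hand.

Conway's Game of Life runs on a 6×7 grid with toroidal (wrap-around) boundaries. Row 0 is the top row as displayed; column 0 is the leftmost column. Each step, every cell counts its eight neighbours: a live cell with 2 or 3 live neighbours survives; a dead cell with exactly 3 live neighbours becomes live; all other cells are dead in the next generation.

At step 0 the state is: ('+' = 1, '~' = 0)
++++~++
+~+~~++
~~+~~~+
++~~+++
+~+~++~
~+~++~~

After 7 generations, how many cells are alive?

step 0: ++++~++
+~+~~++
~~+~~~+
++~~+++
+~+~++~
~+~++~~
step 1: ~~~~~~~
~~~~+~~
~~+++~~
~~+~+~~
~~+~~~~
~~~~~~~
step 2: ~~~~~~~
~~~~+~~
~~+~++~
~++~+~~
~~~+~~~
~~~~~~~
step 3: ~~~~~~~
~~~+++~
~++~++~
~++~++~
~~++~~~
~~~~~~~
step 4: ~~~~+~~
~~++~+~
~+~~~~+
~~~~~+~
~++++~~
~~~~~~~
step 5: ~~~++~~
~~++++~
~~+~+++
++~+++~
~~+++~~
~~+~+~~
step 6: ~~~~~~~
~~+~~~+
+~~~~~~
++~~~~~
~~~~~~~
~~+~~+~
step 7: ~~~~~~~
~~~~~~~
+~~~~~+
++~~~~~
~+~~~~~
~~~~~~~

5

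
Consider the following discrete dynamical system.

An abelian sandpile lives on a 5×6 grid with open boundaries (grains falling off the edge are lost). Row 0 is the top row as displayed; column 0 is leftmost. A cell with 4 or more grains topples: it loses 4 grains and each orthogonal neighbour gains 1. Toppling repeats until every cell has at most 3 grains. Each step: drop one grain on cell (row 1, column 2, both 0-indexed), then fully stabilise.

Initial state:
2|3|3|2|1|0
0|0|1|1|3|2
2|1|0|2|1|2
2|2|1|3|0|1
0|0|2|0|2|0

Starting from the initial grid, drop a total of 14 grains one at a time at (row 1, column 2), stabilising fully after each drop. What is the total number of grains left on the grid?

[0] 2|3|3|2|1|0
0|0|1|1|3|2
2|1|0|2|1|2
2|2|1|3|0|1
0|0|2|0|2|0
[1] 2|3|3|2|1|0
0|0|2|1|3|2
2|1|0|2|1|2
2|2|1|3|0|1
0|0|2|0|2|0
[2] 2|3|3|2|1|0
0|0|3|1|3|2
2|1|0|2|1|2
2|2|1|3|0|1
0|0|2|0|2|0
[3] 3|0|1|3|1|0
0|2|1|2|3|2
2|1|1|2|1|2
2|2|1|3|0|1
0|0|2|0|2|0
[4] 3|0|1|3|1|0
0|2|2|2|3|2
2|1|1|2|1|2
2|2|1|3|0|1
0|0|2|0|2|0
[5] 3|0|1|3|1|0
0|2|3|2|3|2
2|1|1|2|1|2
2|2|1|3|0|1
0|0|2|0|2|0
[6] 3|0|2|3|1|0
0|3|0|3|3|2
2|1|2|2|1|2
2|2|1|3|0|1
0|0|2|0|2|0
[7] 3|0|2|3|1|0
0|3|1|3|3|2
2|1|2|2|1|2
2|2|1|3|0|1
0|0|2|0|2|0
[8] 3|0|2|3|1|0
0|3|2|3|3|2
2|1|2|2|1|2
2|2|1|3|0|1
0|0|2|0|2|0
[9] 3|0|2|3|1|0
0|3|3|3|3|2
2|1|2|2|1|2
2|2|1|3|0|1
0|0|2|0|2|0
[10] 3|2|0|1|3|0
1|0|3|2|0|3
2|2|3|3|2|2
2|2|1|3|0|1
0|0|2|0|2|0
[11] 3|2|1|2|3|0
1|1|2|0|1|3
2|3|1|2|3|2
2|2|3|0|1|1
0|0|2|1|2|0
[12] 3|2|1|2|3|0
1|1|3|0|1|3
2|3|1|2|3|2
2|2|3|0|1|1
0|0|2|1|2|0
[13] 3|2|2|2|3|0
1|2|0|1|1|3
2|3|2|2|3|2
2|2|3|0|1|1
0|0|2|1|2|0
[14] 3|2|2|2|3|0
1|2|1|1|1|3
2|3|2|2|3|2
2|2|3|0|1|1
0|0|2|1|2|0

49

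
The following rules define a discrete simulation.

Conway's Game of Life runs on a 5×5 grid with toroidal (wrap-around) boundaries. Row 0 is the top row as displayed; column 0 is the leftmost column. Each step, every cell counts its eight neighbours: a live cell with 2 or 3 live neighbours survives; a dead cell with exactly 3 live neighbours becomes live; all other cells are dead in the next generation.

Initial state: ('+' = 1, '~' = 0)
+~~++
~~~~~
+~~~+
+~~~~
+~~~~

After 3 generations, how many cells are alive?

8

0) +~~++
~~~~~
+~~~+
+~~~~
+~~~~
1) +~~~+
~~~+~
+~~~+
++~~~
++~~~
2) ++~~+
~~~+~
++~~+
~~~~~
~~~~~
3) +~~~+
~~++~
+~~~+
+~~~~
+~~~~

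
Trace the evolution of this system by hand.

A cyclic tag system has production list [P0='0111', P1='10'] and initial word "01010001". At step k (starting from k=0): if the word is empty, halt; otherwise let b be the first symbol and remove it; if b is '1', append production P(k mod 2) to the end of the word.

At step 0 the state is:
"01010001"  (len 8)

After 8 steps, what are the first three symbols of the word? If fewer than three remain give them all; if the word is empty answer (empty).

k=0  "01010001"  (len 8)
k=1  "1010001"  (len 7)
k=2  "01000110"  (len 8)
k=3  "1000110"  (len 7)
k=4  "00011010"  (len 8)
k=5  "0011010"  (len 7)
k=6  "011010"  (len 6)
k=7  "11010"  (len 5)
k=8  "101010"  (len 6)

101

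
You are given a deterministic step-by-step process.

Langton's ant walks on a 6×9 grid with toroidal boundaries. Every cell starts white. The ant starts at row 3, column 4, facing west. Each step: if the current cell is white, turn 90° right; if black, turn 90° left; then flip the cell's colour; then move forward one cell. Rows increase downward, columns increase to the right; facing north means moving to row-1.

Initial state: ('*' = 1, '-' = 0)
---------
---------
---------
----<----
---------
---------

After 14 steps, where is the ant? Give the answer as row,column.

4,5

t=0: ---------
---------
---------
----<----
---------
---------
t=1: ---------
---------
----^----
----*----
---------
---------
t=2: ---------
---------
----*>---
----*----
---------
---------
t=3: ---------
---------
----**---
----*v---
---------
---------
t=4: ---------
---------
----**---
----<*---
---------
---------
t=5: ---------
---------
----**---
-----*---
----v----
---------
t=6: ---------
---------
----**---
-----*---
---<*----
---------
t=7: ---------
---------
----**---
---^-*---
---**----
---------
t=8: ---------
---------
----**---
---*>*---
---**----
---------
t=9: ---------
---------
----**---
---***---
---*v----
---------
t=10: ---------
---------
----**---
---***---
---*->---
---------
t=11: ---------
---------
----**---
---***---
---*-*---
-----v---
t=12: ---------
---------
----**---
---***---
---*-*---
----<*---
t=13: ---------
---------
----**---
---***---
---*^*---
----**---
t=14: ---------
---------
----**---
---***---
---**>---
----**---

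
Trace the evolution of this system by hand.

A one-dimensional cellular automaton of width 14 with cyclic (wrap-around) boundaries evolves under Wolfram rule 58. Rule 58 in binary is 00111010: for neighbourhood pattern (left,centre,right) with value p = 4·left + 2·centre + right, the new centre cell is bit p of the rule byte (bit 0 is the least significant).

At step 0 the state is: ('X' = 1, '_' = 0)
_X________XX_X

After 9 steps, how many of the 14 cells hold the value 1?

t=0: _X________XX_X
t=1: X_X______XX_X_
t=2: _X_X____XX_X_X
t=3: X_X_X__XX_X_X_
t=4: _X_X_XXX_X_X_X
t=5: X_X_XX__X_X_X_
t=6: _X_XX_XX_X_X_X
t=7: X_XX_XX_X_X_X_
t=8: _XX_XX_X_X_X_X
t=9: XX_XX_X_X_X_X_

8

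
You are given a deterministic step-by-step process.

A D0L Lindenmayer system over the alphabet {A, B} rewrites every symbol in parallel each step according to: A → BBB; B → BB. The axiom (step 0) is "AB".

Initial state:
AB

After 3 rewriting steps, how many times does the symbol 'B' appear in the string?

20

k=0  AB
k=1  BBBBB
k=2  BBBBBBBBBB
k=3  BBBBBBBBBBBBBBBBBBBB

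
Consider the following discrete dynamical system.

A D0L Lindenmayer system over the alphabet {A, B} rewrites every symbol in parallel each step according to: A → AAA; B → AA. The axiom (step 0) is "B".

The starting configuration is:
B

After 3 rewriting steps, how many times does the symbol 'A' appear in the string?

18

[0] B
[1] AA
[2] AAAAAA
[3] AAAAAAAAAAAAAAAAAA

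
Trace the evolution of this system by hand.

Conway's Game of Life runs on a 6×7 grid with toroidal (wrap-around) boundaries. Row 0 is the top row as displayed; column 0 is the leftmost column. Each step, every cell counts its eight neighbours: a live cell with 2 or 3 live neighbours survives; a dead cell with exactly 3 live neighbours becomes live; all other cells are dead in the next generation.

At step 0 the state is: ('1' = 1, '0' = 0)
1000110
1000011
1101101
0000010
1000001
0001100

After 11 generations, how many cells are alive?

0) 1000110
1000011
1101101
0000010
1000001
0001100
1) 1001000
0001000
0100100
0100110
0000111
1001100
2) 0011000
0011100
0011110
1001001
1000001
1001000
3) 0100000
0100010
0100011
1111000
0100000
1111001
4) 0000001
0110011
0000111
0000001
0000001
0000000
5) 1000011
0000100
0000100
1000001
0000000
0000000
6) 0000011
0000101
0000010
0000000
0000000
0000001
7) 1000001
0000101
0000010
0000000
0000000
0000011
8) 1000000
1000001
0000010
0000000
0000000
1000011
9) 0100010
1000001
0000001
0000000
0000001
1000001
10) 0100010
1000011
1000001
0000000
1000001
1000011
11) 0100100
0100010
1000010
0000000
1000010
0100010

10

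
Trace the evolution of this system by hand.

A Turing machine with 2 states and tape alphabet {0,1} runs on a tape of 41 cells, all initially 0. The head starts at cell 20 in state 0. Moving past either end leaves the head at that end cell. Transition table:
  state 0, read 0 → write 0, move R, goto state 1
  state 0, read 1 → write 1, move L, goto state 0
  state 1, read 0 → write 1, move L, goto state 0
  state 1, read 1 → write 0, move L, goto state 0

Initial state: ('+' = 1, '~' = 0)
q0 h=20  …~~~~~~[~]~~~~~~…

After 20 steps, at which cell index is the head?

k=0  q0 h=20  …~~~~~~[~]~~~~~~…
k=1  q1 h=21  …~~~~~~[~]~~~~~~…
k=2  q0 h=20  …~~~~~~[~]+~~~~~…
k=3  q1 h=21  …~~~~~~[+]~~~~~~…
k=4  q0 h=20  …~~~~~~[~]~~~~~~…
k=5  q1 h=21  …~~~~~~[~]~~~~~~…
k=6  q0 h=20  …~~~~~~[~]+~~~~~…
k=7  q1 h=21  …~~~~~~[+]~~~~~~…
k=8  q0 h=20  …~~~~~~[~]~~~~~~…
k=9  q1 h=21  …~~~~~~[~]~~~~~~…
k=10  q0 h=20  …~~~~~~[~]+~~~~~…
k=11  q1 h=21  …~~~~~~[+]~~~~~~…
k=12  q0 h=20  …~~~~~~[~]~~~~~~…
k=13  q1 h=21  …~~~~~~[~]~~~~~~…
k=14  q0 h=20  …~~~~~~[~]+~~~~~…
k=15  q1 h=21  …~~~~~~[+]~~~~~~…
k=16  q0 h=20  …~~~~~~[~]~~~~~~…
k=17  q1 h=21  …~~~~~~[~]~~~~~~…
k=18  q0 h=20  …~~~~~~[~]+~~~~~…
k=19  q1 h=21  …~~~~~~[+]~~~~~~…
k=20  q0 h=20  …~~~~~~[~]~~~~~~…

20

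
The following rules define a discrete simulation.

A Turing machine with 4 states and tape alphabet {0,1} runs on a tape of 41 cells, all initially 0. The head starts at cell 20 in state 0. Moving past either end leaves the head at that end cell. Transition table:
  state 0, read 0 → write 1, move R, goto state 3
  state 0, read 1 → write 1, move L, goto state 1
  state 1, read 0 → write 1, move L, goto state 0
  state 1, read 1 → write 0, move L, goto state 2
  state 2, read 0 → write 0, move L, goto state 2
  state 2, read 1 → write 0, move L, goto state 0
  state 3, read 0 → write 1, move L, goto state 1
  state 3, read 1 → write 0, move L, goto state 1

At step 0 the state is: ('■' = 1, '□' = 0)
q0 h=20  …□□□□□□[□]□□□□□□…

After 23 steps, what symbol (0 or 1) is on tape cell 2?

t=0: q0 h=20  …□□□□□□[□]□□□□□□…
t=1: q3 h=21  …□□□□□■[□]□□□□□□…
t=2: q1 h=20  …□□□□□□[■]■□□□□□…
t=3: q2 h=19  …□□□□□□[□]□■□□□□…
t=4: q2 h=18  …□□□□□□[□]□□■□□□…
t=5: q2 h=17  …□□□□□□[□]□□□■□□…
t=6: q2 h=16  …□□□□□□[□]□□□□■□…
t=7: q2 h=15  …□□□□□□[□]□□□□□■…
t=8: q2 h=14  …□□□□□□[□]□□□□□□…
t=9: q2 h=13  …□□□□□□[□]□□□□□□…
t=10: q2 h=12  …□□□□□□[□]□□□□□□…
t=11: q2 h=11  …□□□□□□[□]□□□□□□…
t=12: q2 h=10  …□□□□□□[□]□□□□□□…
t=13: q2 h= 9  …□□□□□□[□]□□□□□□…
t=14: q2 h= 8  …□□□□□□[□]□□□□□□…
t=15: q2 h= 7  …□□□□□□[□]□□□□□□…
t=16: q2 h= 6  |□□□□□□[□]□□□□□□…
t=17: q2 h= 5  |□□□□□[□]□□□□□□…
t=18: q2 h= 4  |□□□□[□]□□□□□□…
t=19: q2 h= 3  |□□□[□]□□□□□□…
t=20: q2 h= 2  |□□[□]□□□□□□…
t=21: q2 h= 1  |□[□]□□□□□□…
t=22: q2 h= 0  |[□]□□□□□□…
t=23: q2 h= 0  |[□]□□□□□□…

0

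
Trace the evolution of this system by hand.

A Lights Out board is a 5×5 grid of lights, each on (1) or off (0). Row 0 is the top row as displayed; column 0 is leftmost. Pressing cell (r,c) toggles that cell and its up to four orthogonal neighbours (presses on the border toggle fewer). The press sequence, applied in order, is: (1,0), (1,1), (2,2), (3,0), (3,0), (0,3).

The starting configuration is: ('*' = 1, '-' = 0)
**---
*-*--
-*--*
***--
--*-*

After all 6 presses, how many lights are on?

15

gen 0: **---
*-*--
-*--*
***--
--*-*
gen 1: -*---
-**--
**--*
***--
--*-*
gen 2: -----
*----
*---*
***--
--*-*
gen 3: -----
*-*--
*****
**---
--*-*
gen 4: -----
*-*--
-****
-----
*-*-*
gen 5: -----
*-*--
*****
**---
--*-*
gen 6: --***
*-**-
*****
**---
--*-*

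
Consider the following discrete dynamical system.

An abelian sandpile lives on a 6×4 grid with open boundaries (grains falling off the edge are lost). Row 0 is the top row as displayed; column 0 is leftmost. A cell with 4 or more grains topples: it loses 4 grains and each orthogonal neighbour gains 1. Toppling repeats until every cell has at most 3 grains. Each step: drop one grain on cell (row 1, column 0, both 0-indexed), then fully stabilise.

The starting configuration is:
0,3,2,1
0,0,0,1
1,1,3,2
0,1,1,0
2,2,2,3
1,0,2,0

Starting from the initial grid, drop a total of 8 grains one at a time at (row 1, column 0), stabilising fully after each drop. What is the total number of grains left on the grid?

step 0: 0,3,2,1
0,0,0,1
1,1,3,2
0,1,1,0
2,2,2,3
1,0,2,0
step 1: 0,3,2,1
1,0,0,1
1,1,3,2
0,1,1,0
2,2,2,3
1,0,2,0
step 2: 0,3,2,1
2,0,0,1
1,1,3,2
0,1,1,0
2,2,2,3
1,0,2,0
step 3: 0,3,2,1
3,0,0,1
1,1,3,2
0,1,1,0
2,2,2,3
1,0,2,0
step 4: 1,3,2,1
0,1,0,1
2,1,3,2
0,1,1,0
2,2,2,3
1,0,2,0
step 5: 1,3,2,1
1,1,0,1
2,1,3,2
0,1,1,0
2,2,2,3
1,0,2,0
step 6: 1,3,2,1
2,1,0,1
2,1,3,2
0,1,1,0
2,2,2,3
1,0,2,0
step 7: 1,3,2,1
3,1,0,1
2,1,3,2
0,1,1,0
2,2,2,3
1,0,2,0
step 8: 2,3,2,1
0,2,0,1
3,1,3,2
0,1,1,0
2,2,2,3
1,0,2,0

34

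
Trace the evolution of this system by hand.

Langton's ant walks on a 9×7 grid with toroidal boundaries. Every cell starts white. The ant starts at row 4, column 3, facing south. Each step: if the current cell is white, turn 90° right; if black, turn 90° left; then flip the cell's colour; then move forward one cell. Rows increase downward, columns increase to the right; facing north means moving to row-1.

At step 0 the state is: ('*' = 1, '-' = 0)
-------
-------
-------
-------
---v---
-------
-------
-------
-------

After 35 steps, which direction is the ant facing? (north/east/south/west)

[0] -------
-------
-------
-------
---v---
-------
-------
-------
-------
[1] -------
-------
-------
-------
--<*---
-------
-------
-------
-------
[2] -------
-------
-------
--^----
--**---
-------
-------
-------
-------
[3] -------
-------
-------
--*>---
--**---
-------
-------
-------
-------
[4] -------
-------
-------
--**---
--*v---
-------
-------
-------
-------
[5] -------
-------
-------
--**---
--*->--
-------
-------
-------
-------
[6] -------
-------
-------
--**---
--*-*--
----v--
-------
-------
-------
[7] -------
-------
-------
--**---
--*-*--
---<*--
-------
-------
-------
[8] -------
-------
-------
--**---
--*^*--
---**--
-------
-------
-------
[9] -------
-------
-------
--**---
--**>--
---**--
-------
-------
-------
[10] -------
-------
-------
--**^--
--**---
---**--
-------
-------
-------
[11] -------
-------
-------
--***>-
--**---
---**--
-------
-------
-------
[12] -------
-------
-------
--****-
--**-v-
---**--
-------
-------
-------
[13] -------
-------
-------
--****-
--**<*-
---**--
-------
-------
-------
[14] -------
-------
-------
--**^*-
--****-
---**--
-------
-------
-------
[15] -------
-------
-------
--*<-*-
--****-
---**--
-------
-------
-------
[16] -------
-------
-------
--*--*-
--*v**-
---**--
-------
-------
-------
[17] -------
-------
-------
--*--*-
--*->*-
---**--
-------
-------
-------
[18] -------
-------
-------
--*-^*-
--*--*-
---**--
-------
-------
-------
[19] -------
-------
-------
--*-*>-
--*--*-
---**--
-------
-------
-------
[20] -------
-------
-----^-
--*-*--
--*--*-
---**--
-------
-------
-------
[21] -------
-------
-----*>
--*-*--
--*--*-
---**--
-------
-------
-------
[22] -------
-------
-----**
--*-*-v
--*--*-
---**--
-------
-------
-------
[23] -------
-------
-----**
--*-*<*
--*--*-
---**--
-------
-------
-------
[24] -------
-------
-----^*
--*-***
--*--*-
---**--
-------
-------
-------
[25] -------
-------
----<-*
--*-***
--*--*-
---**--
-------
-------
-------
[26] -------
----^--
----*-*
--*-***
--*--*-
---**--
-------
-------
-------
[27] -------
----*>-
----*-*
--*-***
--*--*-
---**--
-------
-------
-------
[28] -------
----**-
----*v*
--*-***
--*--*-
---**--
-------
-------
-------
[29] -------
----**-
----<**
--*-***
--*--*-
---**--
-------
-------
-------
[30] -------
----**-
-----**
--*-v**
--*--*-
---**--
-------
-------
-------
[31] -------
----**-
-----**
--*-->*
--*--*-
---**--
-------
-------
-------
[32] -------
----**-
-----^*
--*---*
--*--*-
---**--
-------
-------
-------
[33] -------
----**-
----<-*
--*---*
--*--*-
---**--
-------
-------
-------
[34] -------
----^*-
----*-*
--*---*
--*--*-
---**--
-------
-------
-------
[35] -------
---<-*-
----*-*
--*---*
--*--*-
---**--
-------
-------
-------

west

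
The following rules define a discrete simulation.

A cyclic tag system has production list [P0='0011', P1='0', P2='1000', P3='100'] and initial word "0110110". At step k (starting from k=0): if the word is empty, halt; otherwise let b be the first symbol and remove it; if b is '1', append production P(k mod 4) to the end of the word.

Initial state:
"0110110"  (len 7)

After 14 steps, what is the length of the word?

7

[0] "0110110"  (len 7)
[1] "110110"  (len 6)
[2] "101100"  (len 6)
[3] "011001000"  (len 9)
[4] "11001000"  (len 8)
[5] "10010000011"  (len 11)
[6] "00100000110"  (len 11)
[7] "0100000110"  (len 10)
[8] "100000110"  (len 9)
[9] "000001100011"  (len 12)
[10] "00001100011"  (len 11)
[11] "0001100011"  (len 10)
[12] "001100011"  (len 9)
[13] "01100011"  (len 8)
[14] "1100011"  (len 7)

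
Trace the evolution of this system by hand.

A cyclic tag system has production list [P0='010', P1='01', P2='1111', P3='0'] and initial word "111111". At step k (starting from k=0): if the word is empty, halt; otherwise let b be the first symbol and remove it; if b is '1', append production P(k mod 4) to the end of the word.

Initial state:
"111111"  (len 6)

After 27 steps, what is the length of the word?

24

0) "111111"  (len 6)
1) "11111010"  (len 8)
2) "111101001"  (len 9)
3) "111010011111"  (len 12)
4) "110100111110"  (len 12)
5) "10100111110010"  (len 14)
6) "010011111001001"  (len 15)
7) "10011111001001"  (len 14)
8) "00111110010010"  (len 14)
9) "0111110010010"  (len 13)
10) "111110010010"  (len 12)
11) "111100100101111"  (len 15)
12) "111001001011110"  (len 15)
13) "11001001011110010"  (len 17)
14) "100100101111001001"  (len 18)
15) "001001011110010011111"  (len 21)
16) "01001011110010011111"  (len 20)
17) "1001011110010011111"  (len 19)
18) "00101111001001111101"  (len 20)
19) "0101111001001111101"  (len 19)
20) "101111001001111101"  (len 18)
21) "01111001001111101010"  (len 20)
22) "1111001001111101010"  (len 19)
23) "1110010011111010101111"  (len 22)
24) "1100100111110101011110"  (len 22)
25) "100100111110101011110010"  (len 24)
26) "0010011111010101111001001"  (len 25)
27) "010011111010101111001001"  (len 24)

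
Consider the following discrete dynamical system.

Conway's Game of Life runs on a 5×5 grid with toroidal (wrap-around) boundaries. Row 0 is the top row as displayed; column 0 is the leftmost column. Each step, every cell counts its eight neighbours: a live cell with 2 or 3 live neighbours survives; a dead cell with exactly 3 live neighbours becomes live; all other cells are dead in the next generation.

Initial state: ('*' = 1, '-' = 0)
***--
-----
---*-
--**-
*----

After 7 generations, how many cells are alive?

4

[0] ***--
-----
---*-
--**-
*----
[1] **---
-**--
--**-
--***
*--**
[2] ---*-
*--*-
----*
**---
-----
[3] ----*
---*-
-*--*
*----
-----
[4] -----
*--**
*---*
*----
-----
[5] ----*
*--*-
-*-*-
*---*
-----
[6] ----*
*-**-
-***-
*---*
*---*
[7] -*---
*----
-----
--*--
---*-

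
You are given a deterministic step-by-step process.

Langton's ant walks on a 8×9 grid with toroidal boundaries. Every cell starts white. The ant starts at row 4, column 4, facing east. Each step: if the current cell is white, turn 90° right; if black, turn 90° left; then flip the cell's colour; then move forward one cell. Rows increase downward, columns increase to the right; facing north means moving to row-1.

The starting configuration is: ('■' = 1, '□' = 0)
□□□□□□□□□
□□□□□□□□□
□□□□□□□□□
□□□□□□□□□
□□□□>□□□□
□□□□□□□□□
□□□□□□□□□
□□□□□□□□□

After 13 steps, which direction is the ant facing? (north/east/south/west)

south

[0] □□□□□□□□□
□□□□□□□□□
□□□□□□□□□
□□□□□□□□□
□□□□>□□□□
□□□□□□□□□
□□□□□□□□□
□□□□□□□□□
[1] □□□□□□□□□
□□□□□□□□□
□□□□□□□□□
□□□□□□□□□
□□□□■□□□□
□□□□v□□□□
□□□□□□□□□
□□□□□□□□□
[2] □□□□□□□□□
□□□□□□□□□
□□□□□□□□□
□□□□□□□□□
□□□□■□□□□
□□□<■□□□□
□□□□□□□□□
□□□□□□□□□
[3] □□□□□□□□□
□□□□□□□□□
□□□□□□□□□
□□□□□□□□□
□□□^■□□□□
□□□■■□□□□
□□□□□□□□□
□□□□□□□□□
[4] □□□□□□□□□
□□□□□□□□□
□□□□□□□□□
□□□□□□□□□
□□□■>□□□□
□□□■■□□□□
□□□□□□□□□
□□□□□□□□□
[5] □□□□□□□□□
□□□□□□□□□
□□□□□□□□□
□□□□^□□□□
□□□■□□□□□
□□□■■□□□□
□□□□□□□□□
□□□□□□□□□
[6] □□□□□□□□□
□□□□□□□□□
□□□□□□□□□
□□□□■>□□□
□□□■□□□□□
□□□■■□□□□
□□□□□□□□□
□□□□□□□□□
[7] □□□□□□□□□
□□□□□□□□□
□□□□□□□□□
□□□□■■□□□
□□□■□v□□□
□□□■■□□□□
□□□□□□□□□
□□□□□□□□□
[8] □□□□□□□□□
□□□□□□□□□
□□□□□□□□□
□□□□■■□□□
□□□■<■□□□
□□□■■□□□□
□□□□□□□□□
□□□□□□□□□
[9] □□□□□□□□□
□□□□□□□□□
□□□□□□□□□
□□□□^■□□□
□□□■■■□□□
□□□■■□□□□
□□□□□□□□□
□□□□□□□□□
[10] □□□□□□□□□
□□□□□□□□□
□□□□□□□□□
□□□<□■□□□
□□□■■■□□□
□□□■■□□□□
□□□□□□□□□
□□□□□□□□□
[11] □□□□□□□□□
□□□□□□□□□
□□□^□□□□□
□□□■□■□□□
□□□■■■□□□
□□□■■□□□□
□□□□□□□□□
□□□□□□□□□
[12] □□□□□□□□□
□□□□□□□□□
□□□■>□□□□
□□□■□■□□□
□□□■■■□□□
□□□■■□□□□
□□□□□□□□□
□□□□□□□□□
[13] □□□□□□□□□
□□□□□□□□□
□□□■■□□□□
□□□■v■□□□
□□□■■■□□□
□□□■■□□□□
□□□□□□□□□
□□□□□□□□□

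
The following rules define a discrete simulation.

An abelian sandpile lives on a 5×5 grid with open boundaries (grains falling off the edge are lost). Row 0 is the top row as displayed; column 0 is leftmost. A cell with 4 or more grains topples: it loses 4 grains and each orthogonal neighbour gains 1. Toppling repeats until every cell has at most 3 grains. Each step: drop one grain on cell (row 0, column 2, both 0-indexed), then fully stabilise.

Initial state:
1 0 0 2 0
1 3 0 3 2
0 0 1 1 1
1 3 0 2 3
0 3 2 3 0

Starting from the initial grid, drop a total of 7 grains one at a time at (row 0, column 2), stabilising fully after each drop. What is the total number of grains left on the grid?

[0] 1 0 0 2 0
1 3 0 3 2
0 0 1 1 1
1 3 0 2 3
0 3 2 3 0
[1] 1 0 1 2 0
1 3 0 3 2
0 0 1 1 1
1 3 0 2 3
0 3 2 3 0
[2] 1 0 2 2 0
1 3 0 3 2
0 0 1 1 1
1 3 0 2 3
0 3 2 3 0
[3] 1 0 3 2 0
1 3 0 3 2
0 0 1 1 1
1 3 0 2 3
0 3 2 3 0
[4] 1 1 0 3 0
1 3 1 3 2
0 0 1 1 1
1 3 0 2 3
0 3 2 3 0
[5] 1 1 1 3 0
1 3 1 3 2
0 0 1 1 1
1 3 0 2 3
0 3 2 3 0
[6] 1 1 2 3 0
1 3 1 3 2
0 0 1 1 1
1 3 0 2 3
0 3 2 3 0
[7] 1 1 3 3 0
1 3 1 3 2
0 0 1 1 1
1 3 0 2 3
0 3 2 3 0

38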